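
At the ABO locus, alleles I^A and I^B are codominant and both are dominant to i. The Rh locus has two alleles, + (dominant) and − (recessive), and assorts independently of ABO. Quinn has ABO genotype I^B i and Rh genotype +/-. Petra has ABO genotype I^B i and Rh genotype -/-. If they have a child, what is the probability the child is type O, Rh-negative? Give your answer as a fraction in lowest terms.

ABO cross I^B i × I^B i → offspring phenotypes: 1/4 O, 3/4 B.
Rh cross +/- × -/- → 1/2 Rh+, 1/2 Rh-.
Independent loci: P(type O, Rh-negative) = 1/4 × 1/2 = 1/8.

1/8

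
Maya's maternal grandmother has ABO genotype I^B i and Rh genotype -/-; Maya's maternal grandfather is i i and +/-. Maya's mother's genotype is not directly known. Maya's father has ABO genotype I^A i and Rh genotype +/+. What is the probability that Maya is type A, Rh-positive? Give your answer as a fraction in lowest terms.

3/8

Maya's mother's ABO genotype from I^B i × i i: 1/2 I^B i, 1/2 i i.
Crossing each possibility with the father I^A i and summing P(type A): 1/2·1/4 + 1/2·1/2 = 3/8.
Similarly for Rh via the mother's Rh distribution: P(Rh+) = 1.
Independent loci: 3/8 × 1 = 3/8.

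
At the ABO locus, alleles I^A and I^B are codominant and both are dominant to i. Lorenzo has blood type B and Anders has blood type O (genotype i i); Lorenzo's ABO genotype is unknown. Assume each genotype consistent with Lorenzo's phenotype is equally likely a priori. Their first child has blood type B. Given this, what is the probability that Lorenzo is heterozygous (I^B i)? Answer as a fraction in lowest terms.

1/3

Possible genotypes: Lorenzo ∈ {I^B I^B, I^B i}; Anders ∈ {i i}.
Weight each parental genotype pair by prior × P(type-B child):
  I^B I^B × i i: posterior weight 2/3.
  I^B i × i i: posterior weight 1/3.
Sum the posterior weight over pairs where Lorenzo is I^B i: 1/3.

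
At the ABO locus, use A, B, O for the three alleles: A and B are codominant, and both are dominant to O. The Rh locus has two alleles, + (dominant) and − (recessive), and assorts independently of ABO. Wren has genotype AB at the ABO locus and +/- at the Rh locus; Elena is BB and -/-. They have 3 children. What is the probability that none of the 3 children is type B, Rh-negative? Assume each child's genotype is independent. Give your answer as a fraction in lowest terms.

27/64

ABO cross AB × BB → 1/2 B, 1/2 AB.
Rh cross +/- × -/- → 1/2 Rh+, 1/2 Rh-; so P(type B, Rh-negative) = 1/2 × 1/2 = 1/4 per child.
P(not type B, Rh-negative) = 3/4 for one child; (3/4)^3 = 27/64.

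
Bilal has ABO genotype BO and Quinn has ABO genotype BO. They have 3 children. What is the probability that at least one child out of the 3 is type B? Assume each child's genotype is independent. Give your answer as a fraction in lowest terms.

63/64

ABO cross BO × BO → 1/4 O, 3/4 B.
So P(type B) = 3/4 per child.
P(none) = (1/4)^3 = 1/64; P(at least one) = 1 − 1/64 = 63/64.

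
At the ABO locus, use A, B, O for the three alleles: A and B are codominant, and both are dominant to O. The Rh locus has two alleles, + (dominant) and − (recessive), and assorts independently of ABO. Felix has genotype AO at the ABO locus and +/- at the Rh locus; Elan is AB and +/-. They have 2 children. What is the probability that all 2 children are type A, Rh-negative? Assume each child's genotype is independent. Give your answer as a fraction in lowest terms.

1/64

ABO cross AO × AB → 1/2 A, 1/4 B, 1/4 AB.
Rh cross +/- × +/- → 3/4 Rh+, 1/4 Rh-; so P(type A, Rh-negative) = 1/2 × 1/4 = 1/8 per child.
All 2 independent: (1/8)^2 = 1/64.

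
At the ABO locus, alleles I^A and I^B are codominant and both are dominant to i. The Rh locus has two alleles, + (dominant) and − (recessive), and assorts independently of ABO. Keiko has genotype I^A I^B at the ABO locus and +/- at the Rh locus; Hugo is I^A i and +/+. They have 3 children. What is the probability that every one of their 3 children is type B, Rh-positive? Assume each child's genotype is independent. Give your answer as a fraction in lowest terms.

1/64

ABO cross I^A I^B × I^A i → 1/2 A, 1/4 B, 1/4 AB.
Rh cross +/- × +/+ → 1 Rh+; so P(type B, Rh-positive) = 1/4 × 1 = 1/4 per child.
All 3 independent: (1/4)^3 = 1/64.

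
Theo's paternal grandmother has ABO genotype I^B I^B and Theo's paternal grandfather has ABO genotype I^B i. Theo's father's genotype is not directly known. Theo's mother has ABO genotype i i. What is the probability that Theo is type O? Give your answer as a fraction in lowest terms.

1/4

Theo's father's ABO genotype from I^B I^B × I^B i: 1/2 I^B I^B, 1/2 I^B i.
Crossing each possibility with the mother i i and summing P(type O): 1/2·0 + 1/2·1/2 = 1/4.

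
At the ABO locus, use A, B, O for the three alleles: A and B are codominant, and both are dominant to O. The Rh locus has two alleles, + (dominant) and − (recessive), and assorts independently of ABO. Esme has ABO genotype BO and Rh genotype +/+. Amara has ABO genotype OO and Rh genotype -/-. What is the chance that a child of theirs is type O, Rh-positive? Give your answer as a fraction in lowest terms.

ABO cross BO × OO → offspring phenotypes: 1/2 O, 1/2 B.
Rh cross +/+ × -/- → 1 Rh+.
Independent loci: P(type O, Rh-positive) = 1/2 × 1 = 1/2.

1/2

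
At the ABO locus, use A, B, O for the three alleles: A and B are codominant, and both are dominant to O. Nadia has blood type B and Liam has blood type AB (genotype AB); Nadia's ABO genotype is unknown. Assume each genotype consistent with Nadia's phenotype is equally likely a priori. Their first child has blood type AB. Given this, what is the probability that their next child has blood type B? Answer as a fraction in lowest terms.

1/2

Possible genotypes: Nadia ∈ {BB, BO}; Liam ∈ {AB}.
Weight each parental genotype pair by prior × P(type-AB child):
  BB × AB: posterior weight 2/3; P(next child type B) = 1/2.
  BO × AB: posterior weight 1/3; P(next child type B) = 1/2.
Weighted sum = 1/2.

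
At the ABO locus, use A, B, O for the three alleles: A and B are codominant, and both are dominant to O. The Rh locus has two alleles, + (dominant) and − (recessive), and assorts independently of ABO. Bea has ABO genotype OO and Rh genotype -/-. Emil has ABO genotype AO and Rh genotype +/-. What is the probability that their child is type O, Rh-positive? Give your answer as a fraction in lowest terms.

ABO cross OO × AO → offspring phenotypes: 1/2 O, 1/2 A.
Rh cross -/- × +/- → 1/2 Rh+, 1/2 Rh-.
Independent loci: P(type O, Rh-positive) = 1/2 × 1/2 = 1/4.

1/4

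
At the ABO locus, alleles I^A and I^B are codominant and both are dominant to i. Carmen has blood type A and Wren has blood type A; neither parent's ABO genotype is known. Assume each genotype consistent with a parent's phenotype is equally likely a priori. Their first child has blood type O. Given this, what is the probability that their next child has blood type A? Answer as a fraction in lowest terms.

3/4

Possible genotypes: Carmen ∈ {I^A I^A, I^A i}; Wren ∈ {I^A I^A, I^A i}.
Weight each parental genotype pair by prior × P(type-O child):
  I^A i × I^A i: posterior weight 1; P(next child type A) = 3/4.
Weighted sum = 3/4.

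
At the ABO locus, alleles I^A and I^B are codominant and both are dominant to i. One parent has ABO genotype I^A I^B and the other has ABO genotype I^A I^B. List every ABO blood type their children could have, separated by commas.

Gametes from I^A I^B × I^A I^B give offspring ABO genotypes I^A I^A, I^A I^B, I^B I^B, i.e. phenotypes A, B, AB.

A, B, AB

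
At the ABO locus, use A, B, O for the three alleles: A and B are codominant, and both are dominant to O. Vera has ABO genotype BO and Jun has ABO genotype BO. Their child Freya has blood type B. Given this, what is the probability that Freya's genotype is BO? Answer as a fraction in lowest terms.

Cross BO × BO → 1/4 BB, 1/2 BO, 1/4 OO.
Type-B genotypes among offspring: BB (1/4), BO (1/2); total 3/4.
P(BO | type B) = (1/2) / (3/4) = 2/3.

2/3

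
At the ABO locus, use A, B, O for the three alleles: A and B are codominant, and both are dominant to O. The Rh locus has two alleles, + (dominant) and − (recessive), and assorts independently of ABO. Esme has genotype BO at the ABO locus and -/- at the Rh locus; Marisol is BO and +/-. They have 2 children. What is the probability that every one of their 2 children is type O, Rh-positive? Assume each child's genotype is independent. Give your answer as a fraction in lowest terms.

1/64

ABO cross BO × BO → 1/4 O, 3/4 B.
Rh cross -/- × +/- → 1/2 Rh+, 1/2 Rh-; so P(type O, Rh-positive) = 1/4 × 1/2 = 1/8 per child.
All 2 independent: (1/8)^2 = 1/64.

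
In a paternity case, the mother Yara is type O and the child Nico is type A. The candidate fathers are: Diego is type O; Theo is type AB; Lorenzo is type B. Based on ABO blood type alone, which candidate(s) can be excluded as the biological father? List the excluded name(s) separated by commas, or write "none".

A candidate is excluded only if no genotype consistent with his phenotype could produce a type A child with a type O mother.
Diego (type O): no genotype consistent with that phenotype can produce a type-A child with a type-O mother.
Lorenzo (type B): no genotype consistent with that phenotype can produce a type-A child with a type-O mother.

Diego, Lorenzo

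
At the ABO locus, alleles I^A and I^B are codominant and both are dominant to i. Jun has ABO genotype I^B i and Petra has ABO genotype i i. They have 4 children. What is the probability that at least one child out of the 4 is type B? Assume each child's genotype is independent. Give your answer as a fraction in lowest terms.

15/16

ABO cross I^B i × i i → 1/2 O, 1/2 B.
So P(type B) = 1/2 per child.
P(none) = (1/2)^4 = 1/16; P(at least one) = 1 − 1/16 = 15/16.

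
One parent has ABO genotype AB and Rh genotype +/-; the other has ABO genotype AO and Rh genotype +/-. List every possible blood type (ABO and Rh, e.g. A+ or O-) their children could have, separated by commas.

A+, A-, B+, B-, AB+, AB-

Gametes from AB × AO give offspring ABO genotypes AA, AB, AO, BO, i.e. phenotypes A, B, AB.
Rh cross +/- × +/- → phenotypes Rh+, Rh-.
Combining independently: A+, A-, B+, B-, AB+, AB-.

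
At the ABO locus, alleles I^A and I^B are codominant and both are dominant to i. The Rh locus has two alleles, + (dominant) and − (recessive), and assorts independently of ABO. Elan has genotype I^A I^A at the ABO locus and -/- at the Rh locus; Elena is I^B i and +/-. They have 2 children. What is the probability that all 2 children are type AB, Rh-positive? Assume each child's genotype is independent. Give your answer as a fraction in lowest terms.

1/16

ABO cross I^A I^A × I^B i → 1/2 A, 1/2 AB.
Rh cross -/- × +/- → 1/2 Rh+, 1/2 Rh-; so P(type AB, Rh-positive) = 1/2 × 1/2 = 1/4 per child.
All 2 independent: (1/4)^2 = 1/16.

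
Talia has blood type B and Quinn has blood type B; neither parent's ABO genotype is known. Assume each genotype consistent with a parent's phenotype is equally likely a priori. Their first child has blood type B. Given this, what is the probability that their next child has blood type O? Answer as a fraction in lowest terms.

1/20

Possible genotypes: Talia ∈ {BB, BO}; Quinn ∈ {BB, BO}.
Weight each parental genotype pair by prior × P(type-B child):
  BB × BB: posterior weight 4/15; P(next child type O) = 0.
  BB × BO: posterior weight 4/15; P(next child type O) = 0.
  BO × BB: posterior weight 4/15; P(next child type O) = 0.
  BO × BO: posterior weight 1/5; P(next child type O) = 1/4.
Weighted sum = 1/20.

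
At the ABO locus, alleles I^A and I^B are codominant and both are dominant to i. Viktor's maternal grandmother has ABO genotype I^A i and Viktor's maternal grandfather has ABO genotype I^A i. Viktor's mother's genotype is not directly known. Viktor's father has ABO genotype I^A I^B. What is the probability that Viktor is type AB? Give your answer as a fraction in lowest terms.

1/4

Viktor's mother's ABO genotype from I^A i × I^A i: 1/4 I^A I^A, 1/2 I^A i, 1/4 i i.
Crossing each possibility with the father I^A I^B and summing P(type AB): 1/4·1/2 + 1/2·1/4 + 1/4·0 = 1/4.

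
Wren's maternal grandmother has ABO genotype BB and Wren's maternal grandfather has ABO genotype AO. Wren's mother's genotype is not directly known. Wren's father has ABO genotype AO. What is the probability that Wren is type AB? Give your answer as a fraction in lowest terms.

Wren's mother's ABO genotype from BB × AO: 1/2 AB, 1/2 BO.
Crossing each possibility with the father AO and summing P(type AB): 1/2·1/4 + 1/2·1/4 = 1/4.

1/4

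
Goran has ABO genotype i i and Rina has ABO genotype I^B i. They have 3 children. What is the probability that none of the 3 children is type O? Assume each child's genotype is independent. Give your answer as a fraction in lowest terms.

1/8

ABO cross i i × I^B i → 1/2 O, 1/2 B.
So P(type O) = 1/2 per child.
P(not type O) = 1/2 for one child; (1/2)^3 = 1/8.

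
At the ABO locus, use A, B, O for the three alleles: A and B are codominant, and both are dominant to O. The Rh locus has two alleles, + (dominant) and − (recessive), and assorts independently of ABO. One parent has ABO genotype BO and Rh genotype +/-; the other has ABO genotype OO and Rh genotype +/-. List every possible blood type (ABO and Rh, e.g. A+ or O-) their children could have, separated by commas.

O+, O-, B+, B-

Gametes from BO × OO give offspring ABO genotypes BO, OO, i.e. phenotypes O, B.
Rh cross +/- × +/- → phenotypes Rh+, Rh-.
Combining independently: O+, O-, B+, B-.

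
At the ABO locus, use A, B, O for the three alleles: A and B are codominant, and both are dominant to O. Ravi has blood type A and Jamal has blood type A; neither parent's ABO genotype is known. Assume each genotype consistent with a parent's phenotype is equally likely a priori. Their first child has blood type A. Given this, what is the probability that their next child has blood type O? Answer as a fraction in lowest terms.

Possible genotypes: Ravi ∈ {AA, AO}; Jamal ∈ {AA, AO}.
Weight each parental genotype pair by prior × P(type-A child):
  AA × AA: posterior weight 4/15; P(next child type O) = 0.
  AA × AO: posterior weight 4/15; P(next child type O) = 0.
  AO × AA: posterior weight 4/15; P(next child type O) = 0.
  AO × AO: posterior weight 1/5; P(next child type O) = 1/4.
Weighted sum = 1/20.

1/20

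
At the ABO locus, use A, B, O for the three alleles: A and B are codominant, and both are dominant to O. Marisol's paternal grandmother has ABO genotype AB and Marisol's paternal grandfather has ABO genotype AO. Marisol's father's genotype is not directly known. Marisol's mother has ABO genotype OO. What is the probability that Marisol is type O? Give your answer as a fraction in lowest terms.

1/4

Marisol's father's ABO genotype from AB × AO: 1/4 AA, 1/4 AB, 1/4 AO, 1/4 BO.
Crossing each possibility with the mother OO and summing P(type O): 1/4·0 + 1/4·0 + 1/4·1/2 + 1/4·1/2 = 1/4.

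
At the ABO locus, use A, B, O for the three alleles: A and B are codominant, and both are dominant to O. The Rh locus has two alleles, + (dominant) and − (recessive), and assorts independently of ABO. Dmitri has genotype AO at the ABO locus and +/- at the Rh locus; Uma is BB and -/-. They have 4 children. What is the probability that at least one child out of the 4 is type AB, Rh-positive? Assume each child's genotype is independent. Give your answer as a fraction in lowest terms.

ABO cross AO × BB → 1/2 B, 1/2 AB.
Rh cross +/- × -/- → 1/2 Rh+, 1/2 Rh-; so P(type AB, Rh-positive) = 1/2 × 1/2 = 1/4 per child.
P(none) = (3/4)^4 = 81/256; P(at least one) = 1 − 81/256 = 175/256.

175/256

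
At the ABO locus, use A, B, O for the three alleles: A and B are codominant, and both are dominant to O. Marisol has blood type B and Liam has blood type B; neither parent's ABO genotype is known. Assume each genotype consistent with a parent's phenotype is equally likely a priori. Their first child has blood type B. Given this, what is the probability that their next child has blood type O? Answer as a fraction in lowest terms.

1/20

Possible genotypes: Marisol ∈ {BB, BO}; Liam ∈ {BB, BO}.
Weight each parental genotype pair by prior × P(type-B child):
  BB × BB: posterior weight 4/15; P(next child type O) = 0.
  BB × BO: posterior weight 4/15; P(next child type O) = 0.
  BO × BB: posterior weight 4/15; P(next child type O) = 0.
  BO × BO: posterior weight 1/5; P(next child type O) = 1/4.
Weighted sum = 1/20.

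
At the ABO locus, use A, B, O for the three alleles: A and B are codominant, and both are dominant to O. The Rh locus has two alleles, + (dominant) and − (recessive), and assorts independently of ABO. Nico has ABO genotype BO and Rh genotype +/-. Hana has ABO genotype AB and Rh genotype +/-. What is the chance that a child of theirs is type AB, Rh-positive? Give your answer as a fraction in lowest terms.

ABO cross BO × AB → offspring phenotypes: 1/4 A, 1/2 B, 1/4 AB.
Rh cross +/- × +/- → 3/4 Rh+, 1/4 Rh-.
Independent loci: P(type AB, Rh-positive) = 1/4 × 3/4 = 3/16.

3/16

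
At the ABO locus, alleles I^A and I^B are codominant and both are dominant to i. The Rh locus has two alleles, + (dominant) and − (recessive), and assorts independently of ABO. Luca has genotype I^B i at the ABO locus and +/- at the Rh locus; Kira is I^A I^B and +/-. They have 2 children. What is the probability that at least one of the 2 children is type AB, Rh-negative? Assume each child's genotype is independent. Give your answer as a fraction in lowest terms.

ABO cross I^B i × I^A I^B → 1/4 A, 1/2 B, 1/4 AB.
Rh cross +/- × +/- → 3/4 Rh+, 1/4 Rh-; so P(type AB, Rh-negative) = 1/4 × 1/4 = 1/16 per child.
P(none) = (15/16)^2 = 225/256; P(at least one) = 1 − 225/256 = 31/256.

31/256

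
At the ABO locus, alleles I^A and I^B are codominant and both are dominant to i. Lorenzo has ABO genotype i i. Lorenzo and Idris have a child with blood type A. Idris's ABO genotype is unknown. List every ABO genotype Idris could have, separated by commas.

I^A I^A, I^A I^B, I^A i

For each candidate genotype of Idris, check whether crossing it with i i can produce every observed child phenotype.
  I^A I^A → possible child types {A} ✓
  I^A I^B → possible child types {A, B} ✓
  I^A i → possible child types {O, A} ✓
  I^B I^B → possible child types {B} ✗
  I^B i → possible child types {O, B} ✗
  i i → possible child types {O} ✗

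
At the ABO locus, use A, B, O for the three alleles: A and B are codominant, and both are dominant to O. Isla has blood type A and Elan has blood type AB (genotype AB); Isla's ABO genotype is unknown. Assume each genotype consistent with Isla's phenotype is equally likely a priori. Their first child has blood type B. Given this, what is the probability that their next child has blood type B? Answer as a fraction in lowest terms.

Possible genotypes: Isla ∈ {AA, AO}; Elan ∈ {AB}.
Weight each parental genotype pair by prior × P(type-B child):
  AO × AB: posterior weight 1; P(next child type B) = 1/4.
Weighted sum = 1/4.

1/4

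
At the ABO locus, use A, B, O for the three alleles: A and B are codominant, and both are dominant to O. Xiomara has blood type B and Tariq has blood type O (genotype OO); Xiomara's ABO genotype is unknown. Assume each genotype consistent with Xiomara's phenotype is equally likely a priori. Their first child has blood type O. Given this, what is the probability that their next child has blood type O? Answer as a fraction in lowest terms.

Possible genotypes: Xiomara ∈ {BB, BO}; Tariq ∈ {OO}.
Weight each parental genotype pair by prior × P(type-O child):
  BO × OO: posterior weight 1; P(next child type O) = 1/2.
Weighted sum = 1/2.

1/2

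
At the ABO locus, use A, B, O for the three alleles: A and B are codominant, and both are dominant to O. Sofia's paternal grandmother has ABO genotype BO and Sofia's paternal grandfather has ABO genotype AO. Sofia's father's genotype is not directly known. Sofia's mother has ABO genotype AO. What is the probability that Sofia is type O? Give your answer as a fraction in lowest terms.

Sofia's father's ABO genotype from BO × AO: 1/4 AB, 1/4 AO, 1/4 BO, 1/4 OO.
Crossing each possibility with the mother AO and summing P(type O): 1/4·0 + 1/4·1/4 + 1/4·1/4 + 1/4·1/2 = 1/4.

1/4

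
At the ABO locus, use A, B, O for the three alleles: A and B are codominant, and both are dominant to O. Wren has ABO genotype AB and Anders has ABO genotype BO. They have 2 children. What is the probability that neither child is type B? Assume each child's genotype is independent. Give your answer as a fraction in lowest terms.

1/4

ABO cross AB × BO → 1/4 A, 1/2 B, 1/4 AB.
So P(type B) = 1/2 per child.
P(not type B) = 1/2 for one child; (1/2)^2 = 1/4.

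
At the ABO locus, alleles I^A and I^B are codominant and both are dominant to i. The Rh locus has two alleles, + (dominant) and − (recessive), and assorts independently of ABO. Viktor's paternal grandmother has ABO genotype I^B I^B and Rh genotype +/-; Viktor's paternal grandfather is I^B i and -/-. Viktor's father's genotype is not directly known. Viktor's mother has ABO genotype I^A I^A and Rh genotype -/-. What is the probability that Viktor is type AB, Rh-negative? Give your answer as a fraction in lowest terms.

Viktor's father's ABO genotype from I^B I^B × I^B i: 1/2 I^B I^B, 1/2 I^B i.
Crossing each possibility with the mother I^A I^A and summing P(type AB): 1/2·1 + 1/2·1/2 = 3/4.
Similarly for Rh via the father's Rh distribution: P(Rh-) = 3/4.
Independent loci: 3/4 × 3/4 = 9/16.

9/16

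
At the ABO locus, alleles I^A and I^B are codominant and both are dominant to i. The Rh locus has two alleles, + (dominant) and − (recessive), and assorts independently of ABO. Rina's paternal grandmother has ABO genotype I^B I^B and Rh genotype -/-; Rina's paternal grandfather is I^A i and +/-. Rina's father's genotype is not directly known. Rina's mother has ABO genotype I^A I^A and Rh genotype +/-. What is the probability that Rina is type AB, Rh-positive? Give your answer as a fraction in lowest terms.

5/16

Rina's father's ABO genotype from I^B I^B × I^A i: 1/2 I^A I^B, 1/2 I^B i.
Crossing each possibility with the mother I^A I^A and summing P(type AB): 1/2·1/2 + 1/2·1/2 = 1/2.
Similarly for Rh via the father's Rh distribution: P(Rh+) = 5/8.
Independent loci: 1/2 × 5/8 = 5/16.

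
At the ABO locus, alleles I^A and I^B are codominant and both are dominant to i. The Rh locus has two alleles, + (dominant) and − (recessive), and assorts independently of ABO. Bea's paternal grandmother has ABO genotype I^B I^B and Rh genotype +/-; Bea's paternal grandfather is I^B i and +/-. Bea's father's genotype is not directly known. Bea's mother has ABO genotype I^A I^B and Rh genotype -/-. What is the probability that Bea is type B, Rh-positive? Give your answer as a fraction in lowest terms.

1/4

Bea's father's ABO genotype from I^B I^B × I^B i: 1/2 I^B I^B, 1/2 I^B i.
Crossing each possibility with the mother I^A I^B and summing P(type B): 1/2·1/2 + 1/2·1/2 = 1/2.
Similarly for Rh via the father's Rh distribution: P(Rh+) = 1/2.
Independent loci: 1/2 × 1/2 = 1/4.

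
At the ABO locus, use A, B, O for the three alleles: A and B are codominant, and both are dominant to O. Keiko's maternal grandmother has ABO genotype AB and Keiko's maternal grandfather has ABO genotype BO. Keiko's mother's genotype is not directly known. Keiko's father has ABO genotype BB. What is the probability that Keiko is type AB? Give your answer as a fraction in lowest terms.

1/4

Keiko's mother's ABO genotype from AB × BO: 1/4 AB, 1/4 AO, 1/4 BB, 1/4 BO.
Crossing each possibility with the father BB and summing P(type AB): 1/4·1/2 + 1/4·1/2 + 1/4·0 + 1/4·0 = 1/4.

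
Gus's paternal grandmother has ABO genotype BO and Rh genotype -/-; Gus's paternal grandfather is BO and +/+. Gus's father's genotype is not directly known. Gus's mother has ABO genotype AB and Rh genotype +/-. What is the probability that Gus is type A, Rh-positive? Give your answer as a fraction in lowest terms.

3/16

Gus's father's ABO genotype from BO × BO: 1/4 BB, 1/2 BO, 1/4 OO.
Crossing each possibility with the mother AB and summing P(type A): 1/4·0 + 1/2·1/4 + 1/4·1/2 = 1/4.
Similarly for Rh via the father's Rh distribution: P(Rh+) = 3/4.
Independent loci: 1/4 × 3/4 = 3/16.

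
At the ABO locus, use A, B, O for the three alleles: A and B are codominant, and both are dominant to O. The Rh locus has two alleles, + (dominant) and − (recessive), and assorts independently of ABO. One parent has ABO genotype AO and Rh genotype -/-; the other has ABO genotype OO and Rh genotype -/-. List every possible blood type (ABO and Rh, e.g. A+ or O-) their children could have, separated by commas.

O-, A-

Gametes from AO × OO give offspring ABO genotypes AO, OO, i.e. phenotypes O, A.
Rh cross -/- × -/- → phenotypes Rh-.
Combining independently: O-, A-.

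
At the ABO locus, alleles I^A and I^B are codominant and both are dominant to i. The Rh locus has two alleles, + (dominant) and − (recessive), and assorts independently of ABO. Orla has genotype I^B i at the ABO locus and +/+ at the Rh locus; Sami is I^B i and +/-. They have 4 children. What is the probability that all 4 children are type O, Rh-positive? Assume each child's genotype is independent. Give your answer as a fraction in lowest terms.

1/256

ABO cross I^B i × I^B i → 1/4 O, 3/4 B.
Rh cross +/+ × +/- → 1 Rh+; so P(type O, Rh-positive) = 1/4 × 1 = 1/4 per child.
All 4 independent: (1/4)^4 = 1/256.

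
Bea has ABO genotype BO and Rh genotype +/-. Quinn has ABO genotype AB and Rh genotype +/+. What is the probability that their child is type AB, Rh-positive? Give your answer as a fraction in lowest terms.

ABO cross BO × AB → offspring phenotypes: 1/4 A, 1/2 B, 1/4 AB.
Rh cross +/- × +/+ → 1 Rh+.
Independent loci: P(type AB, Rh-positive) = 1/4 × 1 = 1/4.

1/4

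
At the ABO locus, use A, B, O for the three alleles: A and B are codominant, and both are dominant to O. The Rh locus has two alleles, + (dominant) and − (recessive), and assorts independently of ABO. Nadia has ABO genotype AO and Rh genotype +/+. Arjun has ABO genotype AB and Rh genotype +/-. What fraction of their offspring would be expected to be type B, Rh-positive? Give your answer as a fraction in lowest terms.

1/4

ABO cross AO × AB → offspring phenotypes: 1/2 A, 1/4 B, 1/4 AB.
Rh cross +/+ × +/- → 1 Rh+.
Independent loci: P(type B, Rh-positive) = 1/4 × 1 = 1/4.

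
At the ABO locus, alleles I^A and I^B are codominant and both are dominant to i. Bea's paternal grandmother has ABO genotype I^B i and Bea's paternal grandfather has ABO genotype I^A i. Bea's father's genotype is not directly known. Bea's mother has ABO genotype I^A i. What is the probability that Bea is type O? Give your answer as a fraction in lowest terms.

Bea's father's ABO genotype from I^B i × I^A i: 1/4 I^A I^B, 1/4 I^A i, 1/4 I^B i, 1/4 i i.
Crossing each possibility with the mother I^A i and summing P(type O): 1/4·0 + 1/4·1/4 + 1/4·1/4 + 1/4·1/2 = 1/4.

1/4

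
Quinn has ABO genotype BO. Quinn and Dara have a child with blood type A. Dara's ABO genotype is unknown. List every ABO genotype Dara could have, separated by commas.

AA, AB, AO

For each candidate genotype of Dara, check whether crossing it with BO can produce every observed child phenotype.
  AA → possible child types {A, AB} ✓
  AB → possible child types {A, B, AB} ✓
  AO → possible child types {O, A, B, AB} ✓
  BB → possible child types {B} ✗
  BO → possible child types {O, B} ✗
  OO → possible child types {O, B} ✗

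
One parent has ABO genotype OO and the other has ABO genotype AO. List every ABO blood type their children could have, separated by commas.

O, A

Gametes from OO × AO give offspring ABO genotypes AO, OO, i.e. phenotypes O, A.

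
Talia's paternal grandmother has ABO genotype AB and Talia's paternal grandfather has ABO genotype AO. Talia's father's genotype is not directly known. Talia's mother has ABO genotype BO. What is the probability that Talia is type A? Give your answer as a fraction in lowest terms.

1/4

Talia's father's ABO genotype from AB × AO: 1/4 AA, 1/4 AB, 1/4 AO, 1/4 BO.
Crossing each possibility with the mother BO and summing P(type A): 1/4·1/2 + 1/4·1/4 + 1/4·1/4 + 1/4·0 = 1/4.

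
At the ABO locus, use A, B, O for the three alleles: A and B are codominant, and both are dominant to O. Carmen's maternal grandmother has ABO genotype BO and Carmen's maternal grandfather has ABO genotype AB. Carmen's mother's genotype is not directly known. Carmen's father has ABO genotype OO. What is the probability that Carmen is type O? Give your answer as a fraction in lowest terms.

Carmen's mother's ABO genotype from BO × AB: 1/4 AB, 1/4 AO, 1/4 BB, 1/4 BO.
Crossing each possibility with the father OO and summing P(type O): 1/4·0 + 1/4·1/2 + 1/4·0 + 1/4·1/2 = 1/4.

1/4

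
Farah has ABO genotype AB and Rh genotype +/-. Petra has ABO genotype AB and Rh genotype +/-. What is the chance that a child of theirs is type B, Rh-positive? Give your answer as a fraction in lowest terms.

3/16

ABO cross AB × AB → offspring phenotypes: 1/4 A, 1/4 B, 1/2 AB.
Rh cross +/- × +/- → 3/4 Rh+, 1/4 Rh-.
Independent loci: P(type B, Rh-positive) = 1/4 × 3/4 = 3/16.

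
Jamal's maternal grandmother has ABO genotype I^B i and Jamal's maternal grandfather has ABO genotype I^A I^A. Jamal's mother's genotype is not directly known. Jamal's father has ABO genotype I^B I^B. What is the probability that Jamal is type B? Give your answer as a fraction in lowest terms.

1/2

Jamal's mother's ABO genotype from I^B i × I^A I^A: 1/2 I^A I^B, 1/2 I^A i.
Crossing each possibility with the father I^B I^B and summing P(type B): 1/2·1/2 + 1/2·1/2 = 1/2.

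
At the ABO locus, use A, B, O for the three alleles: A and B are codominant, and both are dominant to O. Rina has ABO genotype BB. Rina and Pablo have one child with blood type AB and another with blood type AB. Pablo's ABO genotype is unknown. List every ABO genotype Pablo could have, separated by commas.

AA, AB, AO

For each candidate genotype of Pablo, check whether crossing it with BB can produce every observed child phenotype.
  AA → possible child types {AB} ✓
  AB → possible child types {B, AB} ✓
  AO → possible child types {B, AB} ✓
  BB → possible child types {B} ✗
  BO → possible child types {B} ✗
  OO → possible child types {B} ✗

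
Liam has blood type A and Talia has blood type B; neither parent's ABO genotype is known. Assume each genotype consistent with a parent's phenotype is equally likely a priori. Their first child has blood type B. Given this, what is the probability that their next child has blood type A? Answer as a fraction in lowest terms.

1/12

Possible genotypes: Liam ∈ {AA, AO}; Talia ∈ {BB, BO}.
Weight each parental genotype pair by prior × P(type-B child):
  AO × BB: posterior weight 2/3; P(next child type A) = 0.
  AO × BO: posterior weight 1/3; P(next child type A) = 1/4.
Weighted sum = 1/12.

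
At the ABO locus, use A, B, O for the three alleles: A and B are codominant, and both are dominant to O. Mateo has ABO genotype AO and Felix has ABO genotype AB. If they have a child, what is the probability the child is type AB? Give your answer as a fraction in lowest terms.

ABO cross AO × AB → offspring phenotypes: 1/2 A, 1/4 B, 1/4 AB.
So P(type AB) = 1/4.

1/4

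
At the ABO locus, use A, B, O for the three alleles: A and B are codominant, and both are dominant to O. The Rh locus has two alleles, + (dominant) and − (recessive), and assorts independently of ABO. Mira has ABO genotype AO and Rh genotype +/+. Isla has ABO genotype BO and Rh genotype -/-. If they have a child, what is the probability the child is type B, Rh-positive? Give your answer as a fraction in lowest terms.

1/4

ABO cross AO × BO → offspring phenotypes: 1/4 O, 1/4 A, 1/4 B, 1/4 AB.
Rh cross +/+ × -/- → 1 Rh+.
Independent loci: P(type B, Rh-positive) = 1/4 × 1 = 1/4.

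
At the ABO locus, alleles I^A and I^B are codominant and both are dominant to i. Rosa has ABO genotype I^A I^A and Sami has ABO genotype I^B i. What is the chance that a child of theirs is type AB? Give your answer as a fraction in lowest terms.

1/2

ABO cross I^A I^A × I^B i → offspring phenotypes: 1/2 A, 1/2 AB.
So P(type AB) = 1/2.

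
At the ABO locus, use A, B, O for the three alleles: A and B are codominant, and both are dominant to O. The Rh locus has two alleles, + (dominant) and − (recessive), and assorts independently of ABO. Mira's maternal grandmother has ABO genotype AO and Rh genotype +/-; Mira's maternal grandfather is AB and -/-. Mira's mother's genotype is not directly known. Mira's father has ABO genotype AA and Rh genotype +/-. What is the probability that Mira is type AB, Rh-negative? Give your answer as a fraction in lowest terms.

Mira's mother's ABO genotype from AO × AB: 1/4 AA, 1/4 AB, 1/4 AO, 1/4 BO.
Crossing each possibility with the father AA and summing P(type AB): 1/4·0 + 1/4·1/2 + 1/4·0 + 1/4·1/2 = 1/4.
Similarly for Rh via the mother's Rh distribution: P(Rh-) = 3/8.
Independent loci: 1/4 × 3/8 = 3/32.

3/32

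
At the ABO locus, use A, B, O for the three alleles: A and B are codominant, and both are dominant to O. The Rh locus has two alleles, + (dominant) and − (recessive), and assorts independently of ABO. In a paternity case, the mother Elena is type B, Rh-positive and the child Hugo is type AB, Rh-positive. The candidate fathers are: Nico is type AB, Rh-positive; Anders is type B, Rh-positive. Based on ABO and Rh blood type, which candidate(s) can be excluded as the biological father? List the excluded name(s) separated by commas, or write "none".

Anders

A candidate is excluded only if no genotype consistent with his phenotype could produce a type AB, Rh-positive child with a type B, Rh-positive mother.
Anders (type B, Rh+): no genotype consistent with that phenotype can produce a type-AB Rh+ child with a type-B mother.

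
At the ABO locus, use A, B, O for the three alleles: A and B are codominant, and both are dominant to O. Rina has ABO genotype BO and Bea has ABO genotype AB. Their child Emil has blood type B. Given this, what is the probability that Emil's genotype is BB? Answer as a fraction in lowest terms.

1/2

Cross BO × AB → 1/4 AB, 1/4 AO, 1/4 BB, 1/4 BO.
Type-B genotypes among offspring: BB (1/4), BO (1/4); total 1/2.
P(BB | type B) = (1/4) / (1/2) = 1/2.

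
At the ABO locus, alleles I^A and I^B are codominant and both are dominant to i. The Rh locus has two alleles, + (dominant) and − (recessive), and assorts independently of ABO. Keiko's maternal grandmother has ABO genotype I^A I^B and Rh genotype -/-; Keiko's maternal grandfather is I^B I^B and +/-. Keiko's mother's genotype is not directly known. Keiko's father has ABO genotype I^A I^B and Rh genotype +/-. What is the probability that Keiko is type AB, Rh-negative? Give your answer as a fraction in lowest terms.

3/16

Keiko's mother's ABO genotype from I^A I^B × I^B I^B: 1/2 I^A I^B, 1/2 I^B I^B.
Crossing each possibility with the father I^A I^B and summing P(type AB): 1/2·1/2 + 1/2·1/2 = 1/2.
Similarly for Rh via the mother's Rh distribution: P(Rh-) = 3/8.
Independent loci: 1/2 × 3/8 = 3/16.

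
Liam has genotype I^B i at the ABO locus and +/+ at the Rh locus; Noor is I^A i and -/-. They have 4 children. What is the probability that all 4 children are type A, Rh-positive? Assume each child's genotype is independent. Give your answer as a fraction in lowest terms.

1/256

ABO cross I^B i × I^A i → 1/4 O, 1/4 A, 1/4 B, 1/4 AB.
Rh cross +/+ × -/- → 1 Rh+; so P(type A, Rh-positive) = 1/4 × 1 = 1/4 per child.
All 4 independent: (1/4)^4 = 1/256.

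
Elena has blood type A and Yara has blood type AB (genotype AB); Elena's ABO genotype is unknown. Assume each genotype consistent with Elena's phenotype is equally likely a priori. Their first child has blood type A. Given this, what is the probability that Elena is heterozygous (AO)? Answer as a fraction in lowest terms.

1/2

Possible genotypes: Elena ∈ {AA, AO}; Yara ∈ {AB}.
Weight each parental genotype pair by prior × P(type-A child):
  AA × AB: posterior weight 1/2.
  AO × AB: posterior weight 1/2.
Sum the posterior weight over pairs where Elena is AO: 1/2.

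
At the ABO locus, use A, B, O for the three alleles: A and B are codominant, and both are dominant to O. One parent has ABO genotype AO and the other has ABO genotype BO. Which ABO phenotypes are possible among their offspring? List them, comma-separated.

Gametes from AO × BO give offspring ABO genotypes AB, AO, BO, OO, i.e. phenotypes O, A, B, AB.

O, A, B, AB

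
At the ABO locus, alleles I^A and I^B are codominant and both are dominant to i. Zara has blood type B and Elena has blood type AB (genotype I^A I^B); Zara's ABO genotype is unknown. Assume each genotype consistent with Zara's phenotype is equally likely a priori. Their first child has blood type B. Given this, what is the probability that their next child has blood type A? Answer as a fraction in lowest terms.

1/8

Possible genotypes: Zara ∈ {I^B I^B, I^B i}; Elena ∈ {I^A I^B}.
Weight each parental genotype pair by prior × P(type-B child):
  I^B I^B × I^A I^B: posterior weight 1/2; P(next child type A) = 0.
  I^B i × I^A I^B: posterior weight 1/2; P(next child type A) = 1/4.
Weighted sum = 1/8.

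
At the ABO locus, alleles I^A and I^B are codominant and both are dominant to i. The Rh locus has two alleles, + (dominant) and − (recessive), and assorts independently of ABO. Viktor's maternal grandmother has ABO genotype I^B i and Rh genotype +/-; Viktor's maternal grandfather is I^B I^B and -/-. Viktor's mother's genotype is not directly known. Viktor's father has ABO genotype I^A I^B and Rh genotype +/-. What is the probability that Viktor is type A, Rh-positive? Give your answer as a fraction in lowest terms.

Viktor's mother's ABO genotype from I^B i × I^B I^B: 1/2 I^B I^B, 1/2 I^B i.
Crossing each possibility with the father I^A I^B and summing P(type A): 1/2·0 + 1/2·1/4 = 1/8.
Similarly for Rh via the mother's Rh distribution: P(Rh+) = 5/8.
Independent loci: 1/8 × 5/8 = 5/64.

5/64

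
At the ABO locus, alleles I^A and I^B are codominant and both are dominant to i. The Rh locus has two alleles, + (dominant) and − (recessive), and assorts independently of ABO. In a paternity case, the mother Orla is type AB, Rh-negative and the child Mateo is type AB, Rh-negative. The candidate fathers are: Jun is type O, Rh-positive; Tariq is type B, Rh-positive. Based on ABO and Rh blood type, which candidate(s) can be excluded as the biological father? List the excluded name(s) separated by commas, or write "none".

A candidate is excluded only if no genotype consistent with his phenotype could produce a type AB, Rh-negative child with a type AB, Rh-negative mother.
Jun (type O, Rh+): no genotype consistent with that phenotype can produce a type-AB Rh- child with a type-AB mother.

Jun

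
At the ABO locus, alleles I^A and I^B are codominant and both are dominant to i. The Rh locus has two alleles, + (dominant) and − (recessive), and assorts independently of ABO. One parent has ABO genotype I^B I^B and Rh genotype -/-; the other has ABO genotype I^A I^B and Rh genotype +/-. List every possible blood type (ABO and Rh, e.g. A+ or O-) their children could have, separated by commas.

B+, B-, AB+, AB-

Gametes from I^B I^B × I^A I^B give offspring ABO genotypes I^A I^B, I^B I^B, i.e. phenotypes B, AB.
Rh cross -/- × +/- → phenotypes Rh+, Rh-.
Combining independently: B+, B-, AB+, AB-.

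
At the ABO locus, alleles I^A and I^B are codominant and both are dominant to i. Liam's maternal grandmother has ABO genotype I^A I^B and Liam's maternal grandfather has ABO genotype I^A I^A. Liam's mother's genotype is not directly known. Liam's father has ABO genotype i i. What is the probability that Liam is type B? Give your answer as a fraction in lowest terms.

Liam's mother's ABO genotype from I^A I^B × I^A I^A: 1/2 I^A I^A, 1/2 I^A I^B.
Crossing each possibility with the father i i and summing P(type B): 1/2·0 + 1/2·1/2 = 1/4.

1/4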